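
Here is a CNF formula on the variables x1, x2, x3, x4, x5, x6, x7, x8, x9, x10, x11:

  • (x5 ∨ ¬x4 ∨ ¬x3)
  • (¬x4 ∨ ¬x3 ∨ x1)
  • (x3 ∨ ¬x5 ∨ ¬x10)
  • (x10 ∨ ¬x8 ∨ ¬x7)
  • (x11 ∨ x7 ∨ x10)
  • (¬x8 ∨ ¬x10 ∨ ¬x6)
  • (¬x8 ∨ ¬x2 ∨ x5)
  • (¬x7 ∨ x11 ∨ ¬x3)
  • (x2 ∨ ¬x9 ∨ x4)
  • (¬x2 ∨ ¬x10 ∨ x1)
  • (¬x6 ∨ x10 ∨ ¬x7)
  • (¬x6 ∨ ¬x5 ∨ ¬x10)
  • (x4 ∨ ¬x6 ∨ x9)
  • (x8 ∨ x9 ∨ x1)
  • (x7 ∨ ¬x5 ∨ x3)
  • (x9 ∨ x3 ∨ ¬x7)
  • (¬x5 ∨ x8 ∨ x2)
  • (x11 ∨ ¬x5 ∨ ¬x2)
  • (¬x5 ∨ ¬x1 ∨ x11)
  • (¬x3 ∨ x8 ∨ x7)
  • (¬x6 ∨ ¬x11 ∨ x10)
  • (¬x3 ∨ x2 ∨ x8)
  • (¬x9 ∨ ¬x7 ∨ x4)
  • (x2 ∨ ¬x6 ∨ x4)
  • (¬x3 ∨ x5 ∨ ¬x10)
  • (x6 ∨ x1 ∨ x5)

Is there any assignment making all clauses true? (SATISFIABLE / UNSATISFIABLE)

SATISFIABLE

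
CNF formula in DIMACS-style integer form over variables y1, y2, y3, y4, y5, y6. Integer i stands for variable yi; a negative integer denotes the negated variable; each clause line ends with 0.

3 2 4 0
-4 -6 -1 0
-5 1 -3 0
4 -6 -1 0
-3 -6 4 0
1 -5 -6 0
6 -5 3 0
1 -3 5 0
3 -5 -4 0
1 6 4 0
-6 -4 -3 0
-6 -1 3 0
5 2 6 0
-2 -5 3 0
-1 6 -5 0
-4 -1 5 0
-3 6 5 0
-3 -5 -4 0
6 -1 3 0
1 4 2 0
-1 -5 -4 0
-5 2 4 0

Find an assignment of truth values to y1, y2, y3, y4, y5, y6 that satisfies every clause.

y1 = 0  y2 = 1  y3 = 0  y4 = 1  y5 = 0  y6 = 1

Set y1 = False and propagate.
Set y2 = True and propagate.
The remaining clauses are satisfied by y3 = False, y4 = True, y5 = False, y6 = True.
Every clause has at least one true literal under this assignment.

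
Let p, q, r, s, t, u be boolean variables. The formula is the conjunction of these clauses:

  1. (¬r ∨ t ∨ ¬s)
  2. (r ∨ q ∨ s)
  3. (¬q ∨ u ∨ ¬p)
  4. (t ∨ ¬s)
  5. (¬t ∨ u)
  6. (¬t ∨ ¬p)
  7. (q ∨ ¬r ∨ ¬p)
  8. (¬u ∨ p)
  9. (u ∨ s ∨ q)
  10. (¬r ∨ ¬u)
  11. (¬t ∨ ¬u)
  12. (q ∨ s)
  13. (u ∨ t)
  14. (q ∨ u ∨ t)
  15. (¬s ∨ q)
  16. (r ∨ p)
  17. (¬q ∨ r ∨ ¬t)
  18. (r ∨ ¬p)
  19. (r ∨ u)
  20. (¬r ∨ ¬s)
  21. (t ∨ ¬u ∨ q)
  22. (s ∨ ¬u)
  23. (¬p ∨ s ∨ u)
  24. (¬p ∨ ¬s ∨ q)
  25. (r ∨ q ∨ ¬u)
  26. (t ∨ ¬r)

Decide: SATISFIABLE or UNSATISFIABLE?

UNSATISFIABLE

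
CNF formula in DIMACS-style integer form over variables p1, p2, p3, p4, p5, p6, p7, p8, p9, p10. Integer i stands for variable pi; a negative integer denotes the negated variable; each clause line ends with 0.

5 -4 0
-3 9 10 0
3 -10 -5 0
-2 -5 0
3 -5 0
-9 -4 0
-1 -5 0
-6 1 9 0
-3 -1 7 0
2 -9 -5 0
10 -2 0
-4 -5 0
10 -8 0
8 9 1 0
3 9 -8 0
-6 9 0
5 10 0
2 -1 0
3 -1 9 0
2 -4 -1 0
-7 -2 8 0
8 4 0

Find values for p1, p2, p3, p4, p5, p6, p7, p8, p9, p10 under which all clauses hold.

p1=0, p2=1, p3=0, p4=0, p5=0, p6=0, p7=1, p8=1, p9=1, p10=1

Check each clause:
  1. (~p4 | p5) — ~p4 is true.
  2. (p9 | ~p3 | p10) — p9 is true.
  3. (~p5 | ~p10 | p3) — ~p5 is true.
  4. (~p5 | ~p2) — ~p5 is true.
  5. (~p5 | p3) — ~p5 is true.
  6. (~p4 | ~p9) — ~p4 is true.
  7. (~p1 | ~p5) — ~p5 is true.
  8. (p9 | p1 | ~p6) — ~p6 is true.
  9. (~p3 | p7 | ~p1) — ~p3 is true.
  10. (p2 | ~p5 | ~p9) — p2 is true.
  11. (p10 | ~p2) — p10 is true.
  12. (~p5 | ~p4) — ~p5 is true.
  13. (~p8 | p10) — p10 is true.
  14. (p8 | p9 | p1) — p8 is true.
  15. (~p8 | p9 | p3) — p9 is true.
  16. (p9 | ~p6) — p9 is true.
  17. (p5 | p10) — p10 is true.
  18. (p2 | ~p1) — p2 is true.
  19. (p9 | ~p1 | p3) — p9 is true.
  20. (p2 | ~p4 | ~p1) — p2 is true.
  21. (~p7 | p8 | ~p2) — p8 is true.
  22. (p8 | p4) — p8 is true.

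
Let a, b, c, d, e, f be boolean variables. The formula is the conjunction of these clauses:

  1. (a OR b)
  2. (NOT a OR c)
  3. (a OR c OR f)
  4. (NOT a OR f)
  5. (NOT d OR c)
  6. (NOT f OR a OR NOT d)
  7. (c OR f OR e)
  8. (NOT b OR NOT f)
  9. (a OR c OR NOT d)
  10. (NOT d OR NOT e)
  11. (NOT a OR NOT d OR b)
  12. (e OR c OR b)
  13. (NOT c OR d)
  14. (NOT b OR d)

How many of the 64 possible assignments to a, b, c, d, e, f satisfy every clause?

1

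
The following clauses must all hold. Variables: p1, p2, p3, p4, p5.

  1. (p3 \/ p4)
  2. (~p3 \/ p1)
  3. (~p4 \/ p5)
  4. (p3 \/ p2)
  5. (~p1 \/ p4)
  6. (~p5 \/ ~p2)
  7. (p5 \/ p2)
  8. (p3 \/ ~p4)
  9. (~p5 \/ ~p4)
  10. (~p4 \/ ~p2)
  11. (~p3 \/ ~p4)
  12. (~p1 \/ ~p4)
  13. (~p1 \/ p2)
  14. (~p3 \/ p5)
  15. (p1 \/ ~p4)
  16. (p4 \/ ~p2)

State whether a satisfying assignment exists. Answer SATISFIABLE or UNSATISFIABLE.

UNSATISFIABLE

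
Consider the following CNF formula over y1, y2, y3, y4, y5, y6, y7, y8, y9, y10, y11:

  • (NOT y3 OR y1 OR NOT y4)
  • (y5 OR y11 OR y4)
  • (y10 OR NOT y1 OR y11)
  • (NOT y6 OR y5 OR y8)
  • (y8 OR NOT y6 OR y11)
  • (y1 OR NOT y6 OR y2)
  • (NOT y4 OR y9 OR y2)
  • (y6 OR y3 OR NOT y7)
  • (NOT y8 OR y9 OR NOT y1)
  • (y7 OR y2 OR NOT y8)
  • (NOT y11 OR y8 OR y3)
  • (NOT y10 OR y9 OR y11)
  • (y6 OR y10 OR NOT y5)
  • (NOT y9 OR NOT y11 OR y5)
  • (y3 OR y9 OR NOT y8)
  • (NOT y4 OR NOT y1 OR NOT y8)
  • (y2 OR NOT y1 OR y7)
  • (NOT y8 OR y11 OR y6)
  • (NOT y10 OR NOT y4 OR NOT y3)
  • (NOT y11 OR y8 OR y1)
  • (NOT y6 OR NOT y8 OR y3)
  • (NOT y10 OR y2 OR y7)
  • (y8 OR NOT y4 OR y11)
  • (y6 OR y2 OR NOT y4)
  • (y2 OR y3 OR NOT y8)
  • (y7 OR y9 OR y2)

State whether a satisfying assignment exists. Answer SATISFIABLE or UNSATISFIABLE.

y2 occurs only positively in the remaining clauses — set y2 = True.
Branch on y1: take y1 = False.
Branch on y3: take y3 = True.
  then y4 is forced to False.
Set y5 = True and propagate.
The remaining clauses are satisfied by y6 = True, y7 = False, y8 = True, y9 = True, y10 = False, y11 = True.
Every clause has at least one true literal under this assignment.
So y1=F  y2=T  y3=T  y4=F  y5=T  y6=T  y7=F  y8=T  y9=T  y10=F  y11=T is a satisfying assignment.

SATISFIABLE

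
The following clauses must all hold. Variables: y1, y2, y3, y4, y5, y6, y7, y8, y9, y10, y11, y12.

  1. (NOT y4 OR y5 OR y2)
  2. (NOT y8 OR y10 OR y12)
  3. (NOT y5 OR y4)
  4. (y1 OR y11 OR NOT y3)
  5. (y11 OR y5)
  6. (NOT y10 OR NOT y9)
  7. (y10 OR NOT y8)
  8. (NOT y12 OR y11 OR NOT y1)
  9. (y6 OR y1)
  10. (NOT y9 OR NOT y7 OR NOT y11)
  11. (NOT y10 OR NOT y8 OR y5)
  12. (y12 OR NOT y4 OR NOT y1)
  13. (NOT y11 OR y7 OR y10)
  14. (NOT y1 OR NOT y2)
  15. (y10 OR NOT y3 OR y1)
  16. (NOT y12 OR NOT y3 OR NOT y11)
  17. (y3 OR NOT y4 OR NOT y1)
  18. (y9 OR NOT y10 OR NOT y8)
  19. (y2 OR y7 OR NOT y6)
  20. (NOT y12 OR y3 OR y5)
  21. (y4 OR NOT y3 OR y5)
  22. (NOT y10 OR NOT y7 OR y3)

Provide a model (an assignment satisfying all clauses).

y1=0  y2=1  y3=0  y4=1  y5=1  y6=1  y7=0  y8=0  y9=0  y10=0  y11=0  y12=0

Check each clause:
  1. (y5 OR NOT y4 OR y2) — y2 is true.
  2. (NOT y8 OR y12 OR y10) — NOT y8 is true.
  3. (y4 OR NOT y5) — y4 is true.
  4. (y11 OR NOT y3 OR y1) — NOT y3 is true.
  5. (y11 OR y5) — y5 is true.
  6. (NOT y10 OR NOT y9) — NOT y10 is true.
  7. (y10 OR NOT y8) — NOT y8 is true.
  8. (NOT y1 OR y11 OR NOT y12) — NOT y12 is true.
  9. (y1 OR y6) — y6 is true.
  10. (NOT y9 OR NOT y7 OR NOT y11) — NOT y7 is true.
  11. (y5 OR NOT y8 OR NOT y10) — NOT y8 is true.
  12. (y12 OR NOT y1 OR NOT y4) — NOT y1 is true.
  13. (NOT y11 OR y7 OR y10) — NOT y11 is true.
  14. (NOT y2 OR NOT y1) — NOT y1 is true.
  15. (y1 OR y10 OR NOT y3) — NOT y3 is true.
  16. (NOT y3 OR NOT y12 OR NOT y11) — NOT y3 is true.
  17. (y3 OR NOT y1 OR NOT y4) — NOT y1 is true.
  18. (NOT y10 OR NOT y8 OR y9) — NOT y8 is true.
  19. (y2 OR NOT y6 OR y7) — y2 is true.
  20. (y5 OR y3 OR NOT y12) — NOT y12 is true.
  21. (NOT y3 OR y4 OR y5) — y5 is true.
  22. (NOT y10 OR NOT y7 OR y3) — NOT y7 is true.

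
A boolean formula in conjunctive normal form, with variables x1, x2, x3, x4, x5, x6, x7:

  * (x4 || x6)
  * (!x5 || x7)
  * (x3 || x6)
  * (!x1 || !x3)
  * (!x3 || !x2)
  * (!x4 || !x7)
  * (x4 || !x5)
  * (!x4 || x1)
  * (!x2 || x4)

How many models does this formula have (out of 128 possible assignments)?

8

Case analysis on x4 and x3:
  x4=T, x3=T: a clause becomes empty — 0.
  x4=T, x3=F: remaining (x1,x2,x5,x6,x7) ∈ {(T,F,F,T,F); (T,T,F,T,F)} — 2.
  x4=F, x3=T: remaining (x1,x2,x5,x6,x7) ∈ {(F,F,F,T,F); (F,F,F,T,T)} — 2.
  x4=F, x3=F: remaining (x1,x2,x5,x6,x7) ∈ {(F,F,F,T,F); (F,F,F,T,T); (T,F,F,T,F); (T,F,F,T,T)} — 4.
Total: 0 + 2 + 2 + 4 = 8.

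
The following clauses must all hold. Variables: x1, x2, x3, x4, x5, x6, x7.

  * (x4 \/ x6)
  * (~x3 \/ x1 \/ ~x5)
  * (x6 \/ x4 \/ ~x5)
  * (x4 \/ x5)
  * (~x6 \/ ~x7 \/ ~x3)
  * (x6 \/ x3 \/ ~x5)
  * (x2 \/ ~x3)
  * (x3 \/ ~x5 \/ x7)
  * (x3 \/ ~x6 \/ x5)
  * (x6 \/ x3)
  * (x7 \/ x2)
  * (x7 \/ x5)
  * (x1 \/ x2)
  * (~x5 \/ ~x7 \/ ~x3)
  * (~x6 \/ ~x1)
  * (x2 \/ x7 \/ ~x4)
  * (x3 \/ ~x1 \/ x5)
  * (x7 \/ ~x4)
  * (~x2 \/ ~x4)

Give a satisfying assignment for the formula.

x1=False  x2=True  x3=False  x4=False  x5=True  x6=True  x7=True

Branch on x1: take x1 = False.
  then x2 is forced to True.
  then x4 is forced to False.
  then x6 is forced to True.
  then x5 is forced to True.
  then x3 is forced to False.
  then x7 is forced to True.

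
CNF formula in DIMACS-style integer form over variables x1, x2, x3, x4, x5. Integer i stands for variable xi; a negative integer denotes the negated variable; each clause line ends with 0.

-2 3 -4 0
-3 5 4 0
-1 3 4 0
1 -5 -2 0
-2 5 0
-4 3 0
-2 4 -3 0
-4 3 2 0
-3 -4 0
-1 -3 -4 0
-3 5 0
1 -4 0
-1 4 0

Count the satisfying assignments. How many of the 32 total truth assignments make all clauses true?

3

The models are:
  x1=0 x2=0 x3=0 x4=0 x5=0
  x1=0 x2=0 x3=0 x4=0 x5=1
  x1=0 x2=0 x3=1 x4=0 x5=1
Count: 3.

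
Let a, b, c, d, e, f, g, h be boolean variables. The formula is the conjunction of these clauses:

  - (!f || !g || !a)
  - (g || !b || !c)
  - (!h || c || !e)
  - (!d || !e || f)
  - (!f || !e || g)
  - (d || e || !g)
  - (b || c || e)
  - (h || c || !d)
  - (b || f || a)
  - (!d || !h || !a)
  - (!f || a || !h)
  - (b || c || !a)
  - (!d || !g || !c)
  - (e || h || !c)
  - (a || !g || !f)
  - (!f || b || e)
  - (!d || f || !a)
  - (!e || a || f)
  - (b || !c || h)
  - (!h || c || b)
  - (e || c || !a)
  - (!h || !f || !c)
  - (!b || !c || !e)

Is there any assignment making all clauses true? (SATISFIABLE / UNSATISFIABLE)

Branch on a: take a = False.
Set b = True and propagate.
For the remaining variables, c = False, d = True, e = False, f = False, g = False, h = True works.
Every clause has at least one true literal under this assignment.
So a=0, b=1, c=0, d=1, e=0, f=0, g=0, h=1 is a satisfying assignment.

SATISFIABLE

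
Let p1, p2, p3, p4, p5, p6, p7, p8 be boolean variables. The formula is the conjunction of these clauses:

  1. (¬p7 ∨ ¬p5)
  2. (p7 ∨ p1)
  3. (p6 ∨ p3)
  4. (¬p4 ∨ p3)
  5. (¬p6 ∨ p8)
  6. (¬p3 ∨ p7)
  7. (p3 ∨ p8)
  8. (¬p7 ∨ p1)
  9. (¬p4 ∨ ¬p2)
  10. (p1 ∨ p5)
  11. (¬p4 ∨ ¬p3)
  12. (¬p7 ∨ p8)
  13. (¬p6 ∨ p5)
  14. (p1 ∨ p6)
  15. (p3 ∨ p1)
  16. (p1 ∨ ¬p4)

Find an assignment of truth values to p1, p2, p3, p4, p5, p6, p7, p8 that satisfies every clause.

p1=True  p2=True  p3=True  p4=False  p5=False  p6=False  p7=True  p8=True

p1 occurs only positively in the remaining clauses — set p1 = True.
Pure literal: p4 appears only negated; assign p4 = False.
Set p3 = True and propagate.
  then p7 is forced to True.
  then p5 is forced to False.
  then p8 is forced to True.
  then p6 is forced to False.
p2 is now unconstrained; take p2 = True.
Check each clause:
  1. (¬p5 ∨ ¬p7) — ¬p5 is true.
  2. (p1 ∨ p7) — p1 is true.
  3. (p3 ∨ p6) — p3 is true.
  4. (p3 ∨ ¬p4) — p3 is true.
  5. (¬p6 ∨ p8) — p8 is true.
  6. (p7 ∨ ¬p3) — p7 is true.
  7. (p8 ∨ p3) — p8 is true.
  8. (¬p7 ∨ p1) — p1 is true.
  9. (¬p2 ∨ ¬p4) — ¬p4 is true.
  10. (p1 ∨ p5) — p1 is true.
  11. (¬p3 ∨ ¬p4) — ¬p4 is true.
  12. (¬p7 ∨ p8) — p8 is true.
  13. (p5 ∨ ¬p6) — ¬p6 is true.
  14. (p1 ∨ p6) — p1 is true.
  15. (p1 ∨ p3) — p1 is true.
  16. (¬p4 ∨ p1) — p1 is true.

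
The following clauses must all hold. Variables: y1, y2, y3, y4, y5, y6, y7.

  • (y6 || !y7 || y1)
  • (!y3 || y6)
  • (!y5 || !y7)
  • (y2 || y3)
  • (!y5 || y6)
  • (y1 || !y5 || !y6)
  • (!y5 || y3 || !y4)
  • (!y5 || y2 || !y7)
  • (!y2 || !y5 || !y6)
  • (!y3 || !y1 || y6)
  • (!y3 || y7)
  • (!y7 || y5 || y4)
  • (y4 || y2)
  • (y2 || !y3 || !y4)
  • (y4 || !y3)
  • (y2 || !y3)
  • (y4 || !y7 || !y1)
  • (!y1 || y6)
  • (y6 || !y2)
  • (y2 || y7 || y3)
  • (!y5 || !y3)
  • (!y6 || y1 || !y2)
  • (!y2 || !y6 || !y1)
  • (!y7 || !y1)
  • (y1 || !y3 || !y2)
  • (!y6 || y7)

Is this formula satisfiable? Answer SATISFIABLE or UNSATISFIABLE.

y2 = True:
  propagation gives y6=True, y5=False, y1=True; an empty clause results — contradiction.
y2 = False:
  propagation gives y3=True; an empty clause results — contradiction.
Every branch closes, so no satisfying assignment exists.

UNSATISFIABLE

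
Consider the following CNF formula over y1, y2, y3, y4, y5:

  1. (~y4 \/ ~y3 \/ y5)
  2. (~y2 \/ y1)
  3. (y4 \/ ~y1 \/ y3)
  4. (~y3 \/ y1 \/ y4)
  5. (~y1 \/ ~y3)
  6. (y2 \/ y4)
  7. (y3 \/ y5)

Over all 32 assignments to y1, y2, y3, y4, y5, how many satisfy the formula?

Satisfying assignments:
  y1=F y2=F y3=F y4=T y5=T
  y1=F y2=F y3=T y4=T y5=T
  y1=T y2=F y3=F y4=T y5=T
  y1=T y2=T y3=F y4=T y5=T
Count: 4.

4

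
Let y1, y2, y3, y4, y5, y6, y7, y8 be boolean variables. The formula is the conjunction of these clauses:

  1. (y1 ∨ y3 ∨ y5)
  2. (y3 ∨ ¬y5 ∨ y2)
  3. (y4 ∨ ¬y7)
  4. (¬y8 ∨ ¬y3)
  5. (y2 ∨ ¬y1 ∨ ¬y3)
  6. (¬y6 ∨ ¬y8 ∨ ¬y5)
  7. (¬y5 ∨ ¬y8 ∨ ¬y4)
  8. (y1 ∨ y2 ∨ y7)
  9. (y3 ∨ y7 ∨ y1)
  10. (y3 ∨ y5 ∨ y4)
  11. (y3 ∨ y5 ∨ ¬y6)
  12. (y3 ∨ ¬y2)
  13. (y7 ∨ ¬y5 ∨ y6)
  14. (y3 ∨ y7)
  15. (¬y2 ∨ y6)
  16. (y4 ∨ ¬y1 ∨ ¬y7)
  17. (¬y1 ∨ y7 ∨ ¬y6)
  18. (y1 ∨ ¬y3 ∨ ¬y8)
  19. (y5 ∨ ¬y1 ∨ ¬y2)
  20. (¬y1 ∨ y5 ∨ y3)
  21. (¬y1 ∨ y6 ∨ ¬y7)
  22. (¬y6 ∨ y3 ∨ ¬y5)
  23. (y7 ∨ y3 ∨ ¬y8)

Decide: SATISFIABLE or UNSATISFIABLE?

SATISFIABLE

y8 occurs only negated in the remaining clauses — set y8 = False.
Try y1 = False.
Branch on y2: take y2 = False.
  then y7 is forced to True.
  then y4 is forced to True.
Set y3 = True and propagate.
y5, y6 are now unconstrained; take y5 = False, y6 = False.
Every clause has at least one true literal under this assignment.
So y1=False, y2=False, y3=True, y4=True, y5=False, y6=False, y7=True, y8=False is a satisfying assignment.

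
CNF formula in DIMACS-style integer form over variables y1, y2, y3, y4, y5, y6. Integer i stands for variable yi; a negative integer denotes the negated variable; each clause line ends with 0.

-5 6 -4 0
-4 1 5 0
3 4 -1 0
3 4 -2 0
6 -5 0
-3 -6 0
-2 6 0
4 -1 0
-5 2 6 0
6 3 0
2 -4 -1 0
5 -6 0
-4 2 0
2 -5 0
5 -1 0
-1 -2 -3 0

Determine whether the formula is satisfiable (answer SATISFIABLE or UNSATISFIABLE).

SATISFIABLE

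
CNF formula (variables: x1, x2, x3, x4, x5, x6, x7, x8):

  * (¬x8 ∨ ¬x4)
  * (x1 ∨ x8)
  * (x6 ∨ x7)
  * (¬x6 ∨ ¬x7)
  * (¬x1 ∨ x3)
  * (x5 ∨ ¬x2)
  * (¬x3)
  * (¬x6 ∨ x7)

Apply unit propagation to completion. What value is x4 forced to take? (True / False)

Unit clause (¬x3) sets x3 = False.
From (x3 ∨ ¬x1) and x3 = False: x1 = False.
(x1 ∨ x8): since x1 = False, the clause reduces to (x8). x8 = True.
From (¬x8 ∨ ¬x4) and x8 = True: x4 = False.

False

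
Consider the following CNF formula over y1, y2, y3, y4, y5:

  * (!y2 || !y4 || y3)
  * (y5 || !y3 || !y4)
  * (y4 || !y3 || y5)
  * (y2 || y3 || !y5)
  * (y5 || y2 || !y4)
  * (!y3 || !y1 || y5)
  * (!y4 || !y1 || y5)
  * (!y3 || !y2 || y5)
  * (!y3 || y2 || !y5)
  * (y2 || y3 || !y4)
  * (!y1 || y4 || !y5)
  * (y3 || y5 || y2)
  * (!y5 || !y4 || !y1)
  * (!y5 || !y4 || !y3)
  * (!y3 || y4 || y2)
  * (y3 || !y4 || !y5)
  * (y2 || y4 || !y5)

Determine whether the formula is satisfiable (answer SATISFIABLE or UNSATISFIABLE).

y1 occurs only negated in the remaining clauses — set y1 = False.
Branch on y2: take y2 = True.
Try y3 = False.
  then y4 is forced to False.
y5 is now unconstrained; take y5 = True.
Every clause has at least one true literal under this assignment.
So y1 = False  y2 = True  y3 = False  y4 = False  y5 = True is a satisfying assignment.

SATISFIABLE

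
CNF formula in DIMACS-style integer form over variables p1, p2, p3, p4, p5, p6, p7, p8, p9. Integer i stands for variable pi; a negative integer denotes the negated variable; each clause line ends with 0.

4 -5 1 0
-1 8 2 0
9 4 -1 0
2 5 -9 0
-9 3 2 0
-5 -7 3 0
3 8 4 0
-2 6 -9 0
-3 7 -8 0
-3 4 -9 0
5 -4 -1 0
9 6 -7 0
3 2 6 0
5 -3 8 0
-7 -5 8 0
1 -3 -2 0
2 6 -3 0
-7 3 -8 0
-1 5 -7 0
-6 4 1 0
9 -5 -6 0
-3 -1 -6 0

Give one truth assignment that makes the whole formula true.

Set p1 = True and propagate.
The remaining clauses are satisfied by p2 = True, p3 = False, p4 = True, p5 = True, p6 = True, p7 = False, p8 = True, p9 = True.
Every clause has at least one true literal under this assignment.

p1 = True, p2 = True, p3 = False, p4 = True, p5 = True, p6 = True, p7 = False, p8 = True, p9 = True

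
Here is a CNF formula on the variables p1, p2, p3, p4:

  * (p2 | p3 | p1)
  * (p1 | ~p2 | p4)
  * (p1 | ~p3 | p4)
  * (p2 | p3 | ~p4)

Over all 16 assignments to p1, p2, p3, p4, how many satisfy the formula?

10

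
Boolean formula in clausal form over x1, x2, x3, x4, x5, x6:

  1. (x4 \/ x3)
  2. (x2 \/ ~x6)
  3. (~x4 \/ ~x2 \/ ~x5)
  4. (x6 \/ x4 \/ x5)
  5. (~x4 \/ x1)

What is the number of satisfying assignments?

Case analysis on x4 and x2:
  x4=1, x2=1: remaining (x1,x3,x5,x6) ∈ {(1,0,0,0); (1,0,0,1); (1,1,0,0); (1,1,0,1)} — 4.
  x4=1, x2=0: remaining (x1,x3,x5,x6) ∈ {(1,0,0,0); (1,0,1,0); (1,1,0,0); (1,1,1,0)} — 4.
  x4=0, x2=1: x1 free; 3 ways for (x3,x5,x6) × 2^1 = 6.
  x4=0, x2=0: remaining (x1,x3,x5,x6) ∈ {(0,1,1,0); (1,1,1,0)} — 2.
Total: 4 + 4 + 6 + 2 = 16.

16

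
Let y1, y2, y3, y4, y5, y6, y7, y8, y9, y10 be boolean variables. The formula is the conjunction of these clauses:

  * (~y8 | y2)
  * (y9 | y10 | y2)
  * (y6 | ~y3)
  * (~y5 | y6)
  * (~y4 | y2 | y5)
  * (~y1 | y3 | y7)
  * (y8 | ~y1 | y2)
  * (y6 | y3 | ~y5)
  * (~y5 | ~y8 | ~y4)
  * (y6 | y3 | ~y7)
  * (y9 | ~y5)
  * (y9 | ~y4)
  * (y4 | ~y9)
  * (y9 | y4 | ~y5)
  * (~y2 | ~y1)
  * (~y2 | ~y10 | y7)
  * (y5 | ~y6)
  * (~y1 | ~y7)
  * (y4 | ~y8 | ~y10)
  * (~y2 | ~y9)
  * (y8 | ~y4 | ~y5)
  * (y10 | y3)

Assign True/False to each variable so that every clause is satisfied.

Pure literal: y1 appears only negated; assign y1 = False.
Try y2 = False.
  then y8 is forced to False.
Branch on y3: take y3 = False.
  then y10 is forced to True.
Try y4 = False.
  then y9 is forced to False.
  then y5 is forced to False.
  then y6 is forced to False.
  then y7 is forced to False.
Every clause has at least one true literal under this assignment.

y1 = False, y2 = False, y3 = False, y4 = False, y5 = False, y6 = False, y7 = False, y8 = False, y9 = False, y10 = True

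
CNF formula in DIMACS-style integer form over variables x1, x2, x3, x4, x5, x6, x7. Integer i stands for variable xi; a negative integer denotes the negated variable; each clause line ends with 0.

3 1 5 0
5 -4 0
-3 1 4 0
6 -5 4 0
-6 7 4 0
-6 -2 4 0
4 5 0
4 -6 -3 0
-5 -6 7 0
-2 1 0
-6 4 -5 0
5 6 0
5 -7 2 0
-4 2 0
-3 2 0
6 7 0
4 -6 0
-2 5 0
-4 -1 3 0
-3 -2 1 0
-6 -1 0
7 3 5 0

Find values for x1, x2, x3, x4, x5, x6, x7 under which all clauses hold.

x1 = True, x2 = True, x3 = True, x4 = True, x5 = True, x6 = False, x7 = True

Check each clause:
  1. (x1 OR x5 OR x3) — x1 is true.
  2. (NOT x4 OR x5) — x5 is true.
  3. (x4 OR NOT x3 OR x1) — x1 is true.
  4. (x4 OR x6 OR NOT x5) — x4 is true.
  5. (x4 OR NOT x6 OR x7) — NOT x6 is true.
  6. (NOT x6 OR x4 OR NOT x2) — NOT x6 is true.
  7. (x4 OR x5) — x4 is true.
  8. (NOT x3 OR x4 OR NOT x6) — NOT x6 is true.
  9. (x7 OR NOT x6 OR NOT x5) — NOT x6 is true.
  10. (NOT x2 OR x1) — x1 is true.
  11. (NOT x5 OR NOT x6 OR x4) — NOT x6 is true.
  12. (x5 OR x6) — x5 is true.
  13. (NOT x7 OR x5 OR x2) — x2 is true.
  14. (NOT x4 OR x2) — x2 is true.
  15. (NOT x3 OR x2) — x2 is true.
  16. (x7 OR x6) — x7 is true.
  17. (x4 OR NOT x6) — NOT x6 is true.
  18. (x5 OR NOT x2) — x5 is true.
  19. (NOT x1 OR NOT x4 OR x3) — x3 is true.
  20. (NOT x3 OR x1 OR NOT x2) — x1 is true.
  21. (NOT x6 OR NOT x1) — NOT x6 is true.
  22. (x5 OR x7 OR x3) — x3 is true.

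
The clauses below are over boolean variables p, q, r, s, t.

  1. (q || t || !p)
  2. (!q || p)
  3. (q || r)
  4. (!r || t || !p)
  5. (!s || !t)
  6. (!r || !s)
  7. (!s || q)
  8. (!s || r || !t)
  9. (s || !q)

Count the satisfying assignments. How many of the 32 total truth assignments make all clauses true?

4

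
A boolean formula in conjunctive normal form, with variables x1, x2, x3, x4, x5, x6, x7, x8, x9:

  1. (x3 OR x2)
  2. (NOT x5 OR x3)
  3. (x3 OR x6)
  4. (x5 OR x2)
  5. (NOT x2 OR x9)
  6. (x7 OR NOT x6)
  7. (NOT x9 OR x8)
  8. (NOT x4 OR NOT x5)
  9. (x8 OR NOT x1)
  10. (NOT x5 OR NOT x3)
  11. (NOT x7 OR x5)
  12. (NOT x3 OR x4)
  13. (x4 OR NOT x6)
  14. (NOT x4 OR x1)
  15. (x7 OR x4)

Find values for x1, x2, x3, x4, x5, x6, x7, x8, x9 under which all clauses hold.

Pure literal: x8 appears only positively; assign x8 = True.
Branch on x1: take x1 = True.
The remaining clauses are satisfied by x2 = True, x3 = True, x4 = True, x5 = False, x6 = False, x7 = False, x9 = True.

x1=1  x2=1  x3=1  x4=1  x5=0  x6=0  x7=0  x8=1  x9=1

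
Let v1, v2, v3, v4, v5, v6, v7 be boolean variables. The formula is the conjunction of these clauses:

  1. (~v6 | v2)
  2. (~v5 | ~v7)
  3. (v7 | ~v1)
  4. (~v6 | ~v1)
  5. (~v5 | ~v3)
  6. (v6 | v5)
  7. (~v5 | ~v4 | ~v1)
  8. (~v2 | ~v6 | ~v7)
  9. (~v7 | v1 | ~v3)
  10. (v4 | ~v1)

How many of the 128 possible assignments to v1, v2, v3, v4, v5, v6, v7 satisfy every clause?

Split on v1, then v5.
  v1=1, v5=1: a clause becomes empty — 0.
  v1=1, v5=0: a clause becomes empty — 0.
  v1=0, v5=1: v4 free; 3 ways for (v2,v3,v6,v7) × 2^1 = 6.
  v1=0, v5=0: remaining (v2,v3,v4,v6,v7) ∈ {(1,0,0,1,0); (1,0,1,1,0); (1,1,0,1,0); (1,1,1,1,0)} — 4.
Total: 0 + 0 + 6 + 4 = 10.

10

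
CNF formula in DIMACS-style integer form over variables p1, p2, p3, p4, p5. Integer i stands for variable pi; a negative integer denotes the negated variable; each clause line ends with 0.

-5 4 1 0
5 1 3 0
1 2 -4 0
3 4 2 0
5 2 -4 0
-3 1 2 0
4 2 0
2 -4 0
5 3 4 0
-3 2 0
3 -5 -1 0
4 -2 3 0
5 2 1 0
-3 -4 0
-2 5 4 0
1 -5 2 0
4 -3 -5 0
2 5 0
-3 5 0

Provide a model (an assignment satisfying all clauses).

p1 = T  p2 = T  p3 = F  p4 = T  p5 = F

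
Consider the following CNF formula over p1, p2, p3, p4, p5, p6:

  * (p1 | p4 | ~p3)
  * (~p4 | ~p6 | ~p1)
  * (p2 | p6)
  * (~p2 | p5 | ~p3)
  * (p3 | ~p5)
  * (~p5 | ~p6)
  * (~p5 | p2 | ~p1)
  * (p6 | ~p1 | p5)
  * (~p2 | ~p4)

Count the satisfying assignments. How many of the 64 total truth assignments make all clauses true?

Case analysis on p5 and p1:
  p5=1, p1=1: remaining (p2,p3,p4,p6) ∈ {(1,1,0,0)} — 1.
  p5=1, p1=0: a clause becomes empty — 0.
  p5=0, p1=1: remaining (p2,p3,p4,p6) ∈ {(0,0,0,1); (0,1,0,1); (1,0,0,1)} — 3.
  p5=0, p1=0: 5 of the 16 assignments to (p2,p3,p4,p6) work.
Total: 1 + 0 + 3 + 5 = 9.

9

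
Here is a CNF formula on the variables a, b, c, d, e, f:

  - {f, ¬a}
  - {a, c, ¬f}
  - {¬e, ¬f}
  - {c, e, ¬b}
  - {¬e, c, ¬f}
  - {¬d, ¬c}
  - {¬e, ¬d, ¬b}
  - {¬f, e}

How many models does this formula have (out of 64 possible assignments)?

Case analysis on e and f:
  e=1, f=1: a clause becomes empty — 0.
  e=1, f=0: 5 of the 16 assignments to (a,b,c,d) work.
  e=0, f=1: a clause becomes empty — 0.
  e=0, f=0: remaining (a,b,c,d) ∈ {(0,0,0,0); (0,0,0,1); (0,0,1,0); (0,1,1,0)} — 4.
Total: 0 + 5 + 0 + 4 = 9.

9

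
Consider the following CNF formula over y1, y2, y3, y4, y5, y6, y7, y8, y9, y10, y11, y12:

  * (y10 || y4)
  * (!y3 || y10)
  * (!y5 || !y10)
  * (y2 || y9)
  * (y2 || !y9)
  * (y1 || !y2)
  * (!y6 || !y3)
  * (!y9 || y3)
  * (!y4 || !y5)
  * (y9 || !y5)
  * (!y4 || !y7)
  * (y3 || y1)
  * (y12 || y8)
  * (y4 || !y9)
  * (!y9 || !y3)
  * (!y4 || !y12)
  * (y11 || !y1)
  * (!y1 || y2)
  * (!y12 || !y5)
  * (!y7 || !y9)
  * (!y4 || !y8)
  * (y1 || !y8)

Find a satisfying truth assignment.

y1=True  y2=True  y3=False  y4=False  y5=False  y6=True  y7=True  y8=True  y9=False  y10=True  y11=True  y12=False

Pure literal: y5 appears only negated; assign y5 = False.
y11 occurs only positively in the remaining clauses — set y11 = True.
Try y1 = True.
  then y2 is forced to True.
Try y3 = False.
  then y9 is forced to False.
Set y4 = False and propagate.
  then y10 is forced to True.
The remaining clauses are satisfied by y6 = True, y7 = True, y8 = True, y12 = False.
Every clause has at least one true literal under this assignment.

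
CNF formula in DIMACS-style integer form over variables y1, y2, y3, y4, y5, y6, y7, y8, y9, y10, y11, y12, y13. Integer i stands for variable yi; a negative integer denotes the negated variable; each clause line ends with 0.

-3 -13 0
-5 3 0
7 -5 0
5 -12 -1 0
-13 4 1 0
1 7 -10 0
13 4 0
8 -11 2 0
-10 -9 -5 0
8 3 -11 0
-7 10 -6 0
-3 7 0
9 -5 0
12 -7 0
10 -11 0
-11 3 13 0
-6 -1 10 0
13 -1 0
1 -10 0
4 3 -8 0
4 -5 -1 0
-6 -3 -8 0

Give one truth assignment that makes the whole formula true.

y1=1, y2=1, y3=0, y4=1, y5=0, y6=1, y7=0, y8=0, y9=0, y10=1, y11=0, y12=0, y13=1

Pure literal: y2 appears only positively; assign y2 = True.
Pure literal: y4 appears only positively; assign y4 = True.
Try y1 = True.
  then y13 is forced to True.
  then y3 is forced to False.
  then y5 is forced to False.
  then y12 is forced to False.
  then y7 is forced to False.
The remaining clauses are satisfied by y6 = True, y8 = False, y9 = False, y10 = True, y11 = False.
Check each clause:
  1. (!y13 || !y3) — !y3 is true.
  2. (!y5 || y3) — !y5 is true.
  3. (!y5 || y7) — !y5 is true.
  4. (!y12 || y5 || !y1) — !y12 is true.
  5. (!y13 || y4 || y1) — y1 is true.
  6. (!y10 || y7 || y1) — y1 is true.
  7. (y4 || y13) — y4 is true.
  8. (y8 || !y11 || y2) — y2 is true.
  9. (!y5 || !y9 || !y10) — !y5 is true.
  10. (y3 || !y11 || y8) — !y11 is true.
  11. (!y6 || !y7 || y10) — !y7 is true.
  12. (y7 || !y3) — !y3 is true.
  13. (!y5 || y9) — !y5 is true.
  14. (!y7 || y12) — !y7 is true.
  15. (y10 || !y11) — y10 is true.
  16. (y3 || y13 || !y11) — y13 is true.
  17. (y10 || !y6 || !y1) — y10 is true.
  18. (!y1 || y13) — y13 is true.
  19. (y1 || !y10) — y1 is true.
  20. (y3 || y4 || !y8) — !y8 is true.
  21. (y4 || !y1 || !y5) — !y5 is true.
  22. (!y3 || !y8 || !y6) — !y8 is true.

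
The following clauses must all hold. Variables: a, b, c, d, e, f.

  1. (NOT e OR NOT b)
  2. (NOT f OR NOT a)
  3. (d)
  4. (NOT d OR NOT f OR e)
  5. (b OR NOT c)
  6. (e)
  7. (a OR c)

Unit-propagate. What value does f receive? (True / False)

False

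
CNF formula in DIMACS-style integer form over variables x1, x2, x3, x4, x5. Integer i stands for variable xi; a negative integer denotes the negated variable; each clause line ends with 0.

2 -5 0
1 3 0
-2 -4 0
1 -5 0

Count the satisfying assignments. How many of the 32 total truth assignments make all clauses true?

11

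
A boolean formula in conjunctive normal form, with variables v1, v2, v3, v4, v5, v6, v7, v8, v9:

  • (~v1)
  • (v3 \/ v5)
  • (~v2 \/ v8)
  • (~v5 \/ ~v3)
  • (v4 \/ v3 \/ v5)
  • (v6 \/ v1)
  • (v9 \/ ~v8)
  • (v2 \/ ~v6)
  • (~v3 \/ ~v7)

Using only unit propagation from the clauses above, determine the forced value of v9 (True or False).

Unit clause (~v1) sets v1 = False.
(v6 \/ v1): since v1 = False, the clause reduces to (v6). v6 = True.
(v2 \/ ~v6) with v6 = True leaves only v2, so v2 = True.
(v8 \/ ~v2): since v2 = True, the clause reduces to (v8). v8 = True.
In (~v8 \/ v9), ~v8 is now false; v9 must hold, so v9 = True.

True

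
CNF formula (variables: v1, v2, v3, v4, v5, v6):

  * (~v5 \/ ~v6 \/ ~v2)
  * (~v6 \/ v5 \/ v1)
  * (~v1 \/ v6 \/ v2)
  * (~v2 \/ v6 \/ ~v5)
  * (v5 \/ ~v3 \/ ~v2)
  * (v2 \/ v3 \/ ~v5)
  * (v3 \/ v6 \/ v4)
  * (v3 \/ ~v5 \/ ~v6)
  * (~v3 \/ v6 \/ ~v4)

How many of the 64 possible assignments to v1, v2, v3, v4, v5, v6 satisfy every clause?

Split on v6, then v5.
  v6=T, v5=T: remaining (v1,v2,v3,v4) ∈ {(F,F,T,F); (F,F,T,T); (T,F,T,F); (T,F,T,T)} — 4.
  v6=T, v5=F: v4 free; 3 ways for (v1,v2,v3) × 2^1 = 6.
  v6=F, v5=T: remaining (v1,v2,v3,v4) ∈ {(F,F,T,F)} — 1.
  v6=F, v5=F: remaining (v1,v2,v3,v4) ∈ {(F,F,F,T); (F,F,T,F); (F,T,F,T); (T,T,F,T)} — 4.
Total: 4 + 6 + 1 + 4 = 15.

15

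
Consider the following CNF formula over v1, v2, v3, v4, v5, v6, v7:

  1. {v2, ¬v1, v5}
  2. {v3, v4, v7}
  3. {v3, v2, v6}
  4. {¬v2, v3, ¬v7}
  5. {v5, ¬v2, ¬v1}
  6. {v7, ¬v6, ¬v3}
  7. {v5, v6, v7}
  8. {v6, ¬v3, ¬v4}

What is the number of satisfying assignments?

36

Case analysis on v3 and v2:
  v3=1, v2=1: 11 of the 32 assignments to (v1,v4,v5,v6,v7) work.
  v3=1, v2=0: 11 of the 32 assignments to (v1,v4,v5,v6,v7) work.
  v3=0, v2=1: 5 of the 32 assignments to (v1,v4,v5,v6,v7) work.
  v3=0, v2=0: 9 of the 32 assignments to (v1,v4,v5,v6,v7) work.
Total: 11 + 11 + 5 + 9 = 36.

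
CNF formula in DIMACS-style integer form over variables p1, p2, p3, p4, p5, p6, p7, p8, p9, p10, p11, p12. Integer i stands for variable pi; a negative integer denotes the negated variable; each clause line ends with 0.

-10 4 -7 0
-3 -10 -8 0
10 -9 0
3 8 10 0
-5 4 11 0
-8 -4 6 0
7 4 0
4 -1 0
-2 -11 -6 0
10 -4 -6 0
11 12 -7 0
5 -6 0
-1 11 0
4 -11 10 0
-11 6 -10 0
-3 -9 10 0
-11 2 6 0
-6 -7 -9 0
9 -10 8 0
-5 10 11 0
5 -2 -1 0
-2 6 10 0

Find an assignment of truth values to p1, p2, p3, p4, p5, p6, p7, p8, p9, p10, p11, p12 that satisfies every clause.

p1 = False, p2 = False, p3 = False, p4 = True, p5 = True, p6 = True, p7 = False, p8 = False, p9 = True, p10 = True, p11 = False, p12 = False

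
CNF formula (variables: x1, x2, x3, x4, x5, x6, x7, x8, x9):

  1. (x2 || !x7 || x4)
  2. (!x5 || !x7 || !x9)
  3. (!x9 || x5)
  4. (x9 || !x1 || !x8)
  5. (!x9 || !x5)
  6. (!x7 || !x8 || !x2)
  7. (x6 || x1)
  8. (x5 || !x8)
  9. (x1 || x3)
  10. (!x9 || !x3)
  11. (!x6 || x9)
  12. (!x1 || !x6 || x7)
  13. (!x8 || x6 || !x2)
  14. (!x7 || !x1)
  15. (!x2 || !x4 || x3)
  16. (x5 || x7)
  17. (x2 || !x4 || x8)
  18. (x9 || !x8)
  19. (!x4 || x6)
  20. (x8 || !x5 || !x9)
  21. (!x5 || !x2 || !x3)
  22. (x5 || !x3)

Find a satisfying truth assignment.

x1 = T, x2 = F, x3 = T, x4 = F, x5 = T, x6 = F, x7 = F, x8 = F, x9 = F

Try x1 = True.
  then x7 is forced to False.
  then x6 is forced to False.
  then x5 is forced to True.
  then x9 is forced to False.
  then x8 is forced to False.
  then x4 is forced to False.
Branch on x2: take x2 = False.
x3 is now unconstrained; take x3 = True.
Every clause has at least one true literal under this assignment.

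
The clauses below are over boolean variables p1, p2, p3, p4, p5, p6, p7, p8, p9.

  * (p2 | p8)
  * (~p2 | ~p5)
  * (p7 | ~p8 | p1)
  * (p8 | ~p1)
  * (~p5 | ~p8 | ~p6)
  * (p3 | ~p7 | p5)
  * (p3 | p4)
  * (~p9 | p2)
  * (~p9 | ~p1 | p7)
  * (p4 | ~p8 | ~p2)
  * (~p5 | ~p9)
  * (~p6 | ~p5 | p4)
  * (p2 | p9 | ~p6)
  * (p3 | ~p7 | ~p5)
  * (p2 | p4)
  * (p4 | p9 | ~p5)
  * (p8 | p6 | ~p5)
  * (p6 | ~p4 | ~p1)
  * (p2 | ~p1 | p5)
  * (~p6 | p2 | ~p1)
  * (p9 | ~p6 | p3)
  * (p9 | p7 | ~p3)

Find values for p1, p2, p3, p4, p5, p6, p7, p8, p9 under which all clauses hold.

Branch on p1: take p1 = False.
For the remaining variables, p2 = True, p3 = False, p4 = True, p5 = False, p6 = False, p7 = False, p8 = False, p9 = True works.

p1=0  p2=1  p3=0  p4=1  p5=0  p6=0  p7=0  p8=0  p9=1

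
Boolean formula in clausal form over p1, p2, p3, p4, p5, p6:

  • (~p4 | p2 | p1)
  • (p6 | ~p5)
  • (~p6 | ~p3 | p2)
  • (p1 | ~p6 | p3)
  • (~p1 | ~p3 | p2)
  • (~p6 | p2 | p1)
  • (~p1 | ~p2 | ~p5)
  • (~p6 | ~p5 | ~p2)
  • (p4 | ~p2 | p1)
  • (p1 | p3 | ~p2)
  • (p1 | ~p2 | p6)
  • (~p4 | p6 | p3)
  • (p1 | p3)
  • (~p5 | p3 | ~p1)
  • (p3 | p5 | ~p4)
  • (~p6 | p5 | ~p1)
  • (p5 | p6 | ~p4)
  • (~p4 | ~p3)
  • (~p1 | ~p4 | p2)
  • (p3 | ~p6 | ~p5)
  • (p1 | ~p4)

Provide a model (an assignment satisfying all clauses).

p1=0  p2=0  p3=1  p4=0  p5=0  p6=0

Try p1 = False.
  then p3 is forced to True.
  then p4 is forced to False.
  then p2 is forced to False.
  then p6 is forced to False.
  then p5 is forced to False.
Every clause has at least one true literal under this assignment.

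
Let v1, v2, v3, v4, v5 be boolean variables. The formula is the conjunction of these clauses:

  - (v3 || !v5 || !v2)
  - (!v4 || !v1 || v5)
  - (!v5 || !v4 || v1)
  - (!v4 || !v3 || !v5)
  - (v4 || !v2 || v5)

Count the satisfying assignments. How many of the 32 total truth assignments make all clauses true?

Case analysis on v5 and v4:
  v5=T, v4=T: remaining (v1,v2,v3) ∈ {(T,F,F)} — 1.
  v5=T, v4=F: v1 free; 3 ways for (v2,v3) × 2^1 = 6.
  v5=F, v4=T: remaining (v1,v2,v3) ∈ {(F,F,F); (F,F,T); (F,T,F); (F,T,T)} — 4.
  v5=F, v4=F: remaining (v1,v2,v3) ∈ {(F,F,F); (F,F,T); (T,F,F); (T,F,T)} — 4.
Total: 1 + 6 + 4 + 4 = 15.

15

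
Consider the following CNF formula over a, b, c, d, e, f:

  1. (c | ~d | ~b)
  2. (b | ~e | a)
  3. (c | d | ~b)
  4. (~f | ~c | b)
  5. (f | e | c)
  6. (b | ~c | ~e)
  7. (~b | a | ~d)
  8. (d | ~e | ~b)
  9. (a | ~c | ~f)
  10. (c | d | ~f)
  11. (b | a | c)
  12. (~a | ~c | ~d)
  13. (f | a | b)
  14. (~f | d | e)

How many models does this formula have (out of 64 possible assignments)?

7

Split on b, then c.
  b=1, c=1: remaining (a,d,e,f) ∈ {(0,0,0,0); (1,0,0,0)} — 2.
  b=1, c=0: a clause becomes empty — 0.
  b=0, c=1: remaining (a,d,e,f) ∈ {(1,0,0,0)} — 1.
  b=0, c=0: remaining (a,d,e,f) ∈ {(1,0,1,0); (1,1,0,1); (1,1,1,0); (1,1,1,1)} — 4.
Total: 2 + 0 + 1 + 4 = 7.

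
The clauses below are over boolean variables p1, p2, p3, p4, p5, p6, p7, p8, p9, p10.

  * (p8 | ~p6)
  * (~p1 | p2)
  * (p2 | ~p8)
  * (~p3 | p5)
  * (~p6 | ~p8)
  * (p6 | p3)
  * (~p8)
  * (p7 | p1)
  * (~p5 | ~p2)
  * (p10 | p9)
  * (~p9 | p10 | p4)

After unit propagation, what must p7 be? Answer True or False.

True

(~p8) stands alone — p8 = False.
(~p6 | p8) with p8 = False leaves only ~p6, so p6 = False.
From (p6 | p3) and p6 = False: p3 = True.
(~p3 | p5) with p3 = True leaves only p5, so p5 = True.
(~p2 | ~p5): since p5 = True, the clause reduces to (~p2). p2 = False.
(~p1 | p2) with p2 = False leaves only ~p1, so p1 = False.
(p7 | p1) with p1 = False leaves only p7, so p7 = True.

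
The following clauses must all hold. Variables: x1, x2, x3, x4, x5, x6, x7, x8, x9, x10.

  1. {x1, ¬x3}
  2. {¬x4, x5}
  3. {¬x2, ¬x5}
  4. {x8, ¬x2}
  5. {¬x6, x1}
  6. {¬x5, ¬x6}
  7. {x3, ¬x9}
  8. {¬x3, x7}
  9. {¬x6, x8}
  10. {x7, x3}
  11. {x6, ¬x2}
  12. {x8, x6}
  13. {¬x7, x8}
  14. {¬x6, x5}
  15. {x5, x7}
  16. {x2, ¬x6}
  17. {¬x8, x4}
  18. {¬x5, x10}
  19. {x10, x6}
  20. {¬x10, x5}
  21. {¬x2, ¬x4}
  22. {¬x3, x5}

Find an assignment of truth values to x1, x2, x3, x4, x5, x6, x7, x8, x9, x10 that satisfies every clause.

x1 = F, x2 = F, x3 = F, x4 = T, x5 = T, x6 = F, x7 = T, x8 = T, x9 = F, x10 = T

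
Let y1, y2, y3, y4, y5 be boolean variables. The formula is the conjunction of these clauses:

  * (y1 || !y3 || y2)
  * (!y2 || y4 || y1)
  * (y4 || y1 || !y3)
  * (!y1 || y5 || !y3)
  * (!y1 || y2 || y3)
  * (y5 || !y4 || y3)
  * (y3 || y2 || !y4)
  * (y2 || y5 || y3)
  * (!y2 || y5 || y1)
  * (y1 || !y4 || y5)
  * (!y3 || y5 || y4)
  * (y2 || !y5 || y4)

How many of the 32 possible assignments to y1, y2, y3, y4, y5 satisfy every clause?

8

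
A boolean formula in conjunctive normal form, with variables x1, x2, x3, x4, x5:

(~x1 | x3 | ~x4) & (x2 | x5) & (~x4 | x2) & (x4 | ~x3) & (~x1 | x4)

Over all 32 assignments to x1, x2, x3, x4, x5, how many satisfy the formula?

9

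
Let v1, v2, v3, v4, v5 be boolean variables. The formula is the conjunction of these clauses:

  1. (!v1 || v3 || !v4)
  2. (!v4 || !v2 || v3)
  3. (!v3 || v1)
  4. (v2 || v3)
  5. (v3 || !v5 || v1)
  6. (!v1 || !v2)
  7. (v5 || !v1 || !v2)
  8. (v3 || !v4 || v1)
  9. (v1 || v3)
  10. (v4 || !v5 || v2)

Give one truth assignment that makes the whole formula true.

v1=T, v2=F, v3=T, v4=F, v5=F

Check each clause:
  1. (v3 || !v1 || !v4) — v3 is true.
  2. (!v4 || !v2 || v3) — v3 is true.
  3. (v1 || !v3) — v1 is true.
  4. (v3 || v2) — v3 is true.
  5. (v1 || v3 || !v5) — v1 is true.
  6. (!v1 || !v2) — !v2 is true.
  7. (!v2 || !v1 || v5) — !v2 is true.
  8. (v1 || v3 || !v4) — v1 is true.
  9. (v3 || v1) — v1 is true.
  10. (v2 || !v5 || v4) — !v5 is true.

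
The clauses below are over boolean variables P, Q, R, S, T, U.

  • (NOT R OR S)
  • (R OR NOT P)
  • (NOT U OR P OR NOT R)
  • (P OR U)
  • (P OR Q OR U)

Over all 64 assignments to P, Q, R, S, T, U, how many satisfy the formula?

16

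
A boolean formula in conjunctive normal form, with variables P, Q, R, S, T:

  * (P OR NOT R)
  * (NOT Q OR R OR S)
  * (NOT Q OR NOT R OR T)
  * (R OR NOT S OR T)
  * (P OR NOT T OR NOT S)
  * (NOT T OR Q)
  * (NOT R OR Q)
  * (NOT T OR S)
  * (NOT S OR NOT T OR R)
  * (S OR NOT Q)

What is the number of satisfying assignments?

Satisfying assignments:
  P=0 Q=0 R=0 S=0 T=0
  P=1 Q=0 R=0 S=0 T=0
  P=1 Q=1 R=1 S=1 T=1
That's 3 in total.

3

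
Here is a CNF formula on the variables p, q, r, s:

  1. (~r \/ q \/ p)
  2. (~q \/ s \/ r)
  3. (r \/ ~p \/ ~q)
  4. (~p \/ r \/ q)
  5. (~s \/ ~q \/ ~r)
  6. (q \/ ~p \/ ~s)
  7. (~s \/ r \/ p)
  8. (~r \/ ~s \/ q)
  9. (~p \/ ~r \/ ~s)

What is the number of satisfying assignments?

4

Satisfying assignments:
  p=0 q=0 r=0 s=0
  p=0 q=1 r=1 s=0
  p=1 q=0 r=1 s=0
  p=1 q=1 r=1 s=0
Count: 4.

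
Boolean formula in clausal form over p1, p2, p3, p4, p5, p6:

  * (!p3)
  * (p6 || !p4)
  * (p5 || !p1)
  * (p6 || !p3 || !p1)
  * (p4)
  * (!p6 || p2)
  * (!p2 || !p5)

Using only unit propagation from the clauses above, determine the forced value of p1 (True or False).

False

(!p3) is a unit clause: p3 = False.
(p4) stands alone — p4 = True.
(!p4 || p6): since p4 = True, the clause reduces to (p6). p6 = True.
(p2 || !p6): since p6 = True, the clause reduces to (p2). p2 = True.
From (!p5 || !p2) and p2 = True: p5 = False.
From (p5 || !p1) and p5 = False: p1 = False.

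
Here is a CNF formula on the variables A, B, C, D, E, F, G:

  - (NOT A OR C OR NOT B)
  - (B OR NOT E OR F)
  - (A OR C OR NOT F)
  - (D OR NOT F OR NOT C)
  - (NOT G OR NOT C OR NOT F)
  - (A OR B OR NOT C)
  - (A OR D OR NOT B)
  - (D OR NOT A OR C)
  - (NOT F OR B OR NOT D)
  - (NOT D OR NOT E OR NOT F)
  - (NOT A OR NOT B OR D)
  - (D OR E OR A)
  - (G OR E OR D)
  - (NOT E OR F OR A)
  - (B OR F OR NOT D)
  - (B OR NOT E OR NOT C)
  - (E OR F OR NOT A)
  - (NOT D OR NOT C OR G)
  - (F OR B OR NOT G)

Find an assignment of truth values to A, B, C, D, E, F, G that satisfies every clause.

A=F, B=T, C=T, D=T, E=F, F=F, G=T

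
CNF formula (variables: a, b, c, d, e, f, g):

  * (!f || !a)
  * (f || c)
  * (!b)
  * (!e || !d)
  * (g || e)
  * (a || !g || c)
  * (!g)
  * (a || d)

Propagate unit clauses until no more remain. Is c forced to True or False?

Unit clause (!b) sets b = False.
Unit clause (!g) sets g = False.
(e || g) with g = False leaves only e, so e = True.
(!e || !d) with e = True leaves only !d, so d = False.
(d || a) with d = False leaves only a, so a = True.
(!f || !a) with a = True leaves only !f, so f = False.
(c || f): since f = False, the clause reduces to (c). c = True.

True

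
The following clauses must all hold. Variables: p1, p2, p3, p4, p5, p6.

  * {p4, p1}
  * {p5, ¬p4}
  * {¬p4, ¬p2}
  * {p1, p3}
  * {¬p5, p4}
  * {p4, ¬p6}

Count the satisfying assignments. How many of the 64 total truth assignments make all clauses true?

10

Case analysis on p4 and p1:
  p4=1, p1=1: remaining (p2,p3,p5,p6) ∈ {(0,0,1,0); (0,0,1,1); (0,1,1,0); (0,1,1,1)} — 4.
  p4=1, p1=0: remaining (p2,p3,p5,p6) ∈ {(0,1,1,0); (0,1,1,1)} — 2.
  p4=0, p1=1: remaining (p2,p3,p5,p6) ∈ {(0,0,0,0); (0,1,0,0); (1,0,0,0); (1,1,0,0)} — 4.
  p4=0, p1=0: a clause becomes empty — 0.
Total: 4 + 2 + 4 + 0 = 10.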